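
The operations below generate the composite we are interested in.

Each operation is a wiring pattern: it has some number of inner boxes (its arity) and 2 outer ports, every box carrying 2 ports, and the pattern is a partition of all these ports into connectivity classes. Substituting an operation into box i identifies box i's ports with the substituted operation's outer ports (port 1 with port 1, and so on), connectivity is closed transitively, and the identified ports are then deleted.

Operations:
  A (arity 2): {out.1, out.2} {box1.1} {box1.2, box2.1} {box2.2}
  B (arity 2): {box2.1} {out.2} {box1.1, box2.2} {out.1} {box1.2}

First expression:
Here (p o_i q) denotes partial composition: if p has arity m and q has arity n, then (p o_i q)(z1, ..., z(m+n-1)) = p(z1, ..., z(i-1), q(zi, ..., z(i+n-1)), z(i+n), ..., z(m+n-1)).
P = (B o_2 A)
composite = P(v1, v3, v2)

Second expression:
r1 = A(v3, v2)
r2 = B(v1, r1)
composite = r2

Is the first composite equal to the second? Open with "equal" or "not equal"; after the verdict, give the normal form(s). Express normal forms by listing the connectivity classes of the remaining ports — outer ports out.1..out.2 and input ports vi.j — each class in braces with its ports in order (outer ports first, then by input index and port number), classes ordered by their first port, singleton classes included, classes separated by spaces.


equal; the common form is {out.1} {out.2} {v1.1} {v1.2} {v2.1, v3.2} {v2.2} {v3.1}

Normal form of the first expression: {out.1} {out.2} {v1.1} {v1.2} {v2.1, v3.2} {v2.2} {v3.1}
Normal form of the second expression: {out.1} {out.2} {v1.1} {v1.2} {v2.1, v3.2} {v2.2} {v3.1}
Same normal form: equal.


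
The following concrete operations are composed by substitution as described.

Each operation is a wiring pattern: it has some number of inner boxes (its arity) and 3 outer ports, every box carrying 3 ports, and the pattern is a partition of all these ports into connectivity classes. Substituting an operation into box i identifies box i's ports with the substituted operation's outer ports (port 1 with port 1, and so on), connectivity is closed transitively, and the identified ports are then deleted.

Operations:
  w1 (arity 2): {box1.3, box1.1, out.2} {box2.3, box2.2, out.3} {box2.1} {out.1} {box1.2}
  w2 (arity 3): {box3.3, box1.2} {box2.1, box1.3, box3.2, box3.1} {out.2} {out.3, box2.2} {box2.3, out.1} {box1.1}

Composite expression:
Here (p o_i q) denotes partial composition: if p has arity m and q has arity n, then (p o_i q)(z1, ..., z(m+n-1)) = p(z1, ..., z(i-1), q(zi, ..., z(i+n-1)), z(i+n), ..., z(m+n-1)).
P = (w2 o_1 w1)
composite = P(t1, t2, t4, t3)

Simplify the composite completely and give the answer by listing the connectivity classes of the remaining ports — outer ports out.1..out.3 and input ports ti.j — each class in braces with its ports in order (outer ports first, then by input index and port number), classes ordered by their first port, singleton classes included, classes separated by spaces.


{out.1, t4.3} {out.2} {out.3, t4.2} {t1.1, t1.3, t3.3} {t1.2} {t2.1} {t2.2, t2.3, t3.1, t3.2, t4.1}

Substituting into w2 glues patterns; closure does the rest.
after w1, the pattern on (t1, t2) reads {out.1} {out.2, t1.1, t1.3} {out.3, t2.2, t2.3} {t1.2} {t2.1} (out.j = its outer ports)
after w2, the pattern on (t1, t2, t4, t3) reads {out.1, t4.3} {out.2} {out.3, t4.2} {t1.1, t1.3, t3.3} {t1.2} {t2.1} {t2.2, t2.3, t3.1, t3.2, t4.1} (out.j = its outer ports)


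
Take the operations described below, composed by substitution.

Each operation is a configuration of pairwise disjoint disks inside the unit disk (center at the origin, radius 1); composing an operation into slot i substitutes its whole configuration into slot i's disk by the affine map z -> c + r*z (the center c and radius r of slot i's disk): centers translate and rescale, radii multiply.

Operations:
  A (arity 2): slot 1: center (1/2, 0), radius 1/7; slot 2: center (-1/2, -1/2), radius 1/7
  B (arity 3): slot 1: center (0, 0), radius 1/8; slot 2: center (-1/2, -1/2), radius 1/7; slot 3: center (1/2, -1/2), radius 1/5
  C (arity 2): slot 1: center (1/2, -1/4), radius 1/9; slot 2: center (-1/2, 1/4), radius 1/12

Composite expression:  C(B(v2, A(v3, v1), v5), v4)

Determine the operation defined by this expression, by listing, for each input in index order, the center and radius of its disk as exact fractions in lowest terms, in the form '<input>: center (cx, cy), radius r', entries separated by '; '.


v1: center (55/126, -79/252), radius 1/441; v2: center (1/2, -1/4), radius 1/72; v3: center (19/42, -11/36), radius 1/441; v4: center (-1/2, 1/4), radius 1/12; v5: center (5/9, -11/36), radius 1/45

Follow each v-input down from C: c' goes to c + r*c', radius to r*r'.
input v2: applying the 2 nested substitutions gives center (1/2, -1/4), radius 1/72
input v3: applying the 3 nested substitutions gives center (19/42, -11/36), radius 1/441
input v1: applying the 3 nested substitutions gives center (55/126, -79/252), radius 1/441
input v5: applying the 2 nested substitutions gives center (5/9, -11/36), radius 1/45
input v4: applying the 1 nested substitution gives center (-1/2, 1/4), radius 1/12


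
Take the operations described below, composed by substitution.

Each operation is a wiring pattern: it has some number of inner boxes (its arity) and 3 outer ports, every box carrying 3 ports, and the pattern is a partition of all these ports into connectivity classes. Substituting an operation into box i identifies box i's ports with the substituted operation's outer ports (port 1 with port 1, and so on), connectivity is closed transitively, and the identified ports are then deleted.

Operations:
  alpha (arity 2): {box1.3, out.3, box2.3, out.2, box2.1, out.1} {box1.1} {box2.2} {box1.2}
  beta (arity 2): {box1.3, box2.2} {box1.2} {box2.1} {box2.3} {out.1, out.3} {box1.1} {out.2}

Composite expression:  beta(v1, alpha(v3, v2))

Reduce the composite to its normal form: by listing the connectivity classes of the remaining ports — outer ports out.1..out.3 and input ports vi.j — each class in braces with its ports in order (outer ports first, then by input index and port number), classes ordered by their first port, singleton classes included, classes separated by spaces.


{out.1, out.3} {out.2} {v1.1} {v1.2} {v1.3, v2.1, v2.3, v3.3} {v2.2} {v3.1} {v3.2}

Reachability decides: close wires over beta-identified ports.
through alpha, on inputs (v3, v2): {out.1, out.2, out.3, v2.1, v2.3, v3.3} {v2.2} {v3.1} {v3.2} (out.j = stage outer ports)
through beta, on inputs (v1, v3, v2): {out.1, out.3} {out.2} {v1.1} {v1.2} {v1.3, v2.1, v2.3, v3.3} {v2.2} {v3.1} {v3.2} (out.j = stage outer ports)


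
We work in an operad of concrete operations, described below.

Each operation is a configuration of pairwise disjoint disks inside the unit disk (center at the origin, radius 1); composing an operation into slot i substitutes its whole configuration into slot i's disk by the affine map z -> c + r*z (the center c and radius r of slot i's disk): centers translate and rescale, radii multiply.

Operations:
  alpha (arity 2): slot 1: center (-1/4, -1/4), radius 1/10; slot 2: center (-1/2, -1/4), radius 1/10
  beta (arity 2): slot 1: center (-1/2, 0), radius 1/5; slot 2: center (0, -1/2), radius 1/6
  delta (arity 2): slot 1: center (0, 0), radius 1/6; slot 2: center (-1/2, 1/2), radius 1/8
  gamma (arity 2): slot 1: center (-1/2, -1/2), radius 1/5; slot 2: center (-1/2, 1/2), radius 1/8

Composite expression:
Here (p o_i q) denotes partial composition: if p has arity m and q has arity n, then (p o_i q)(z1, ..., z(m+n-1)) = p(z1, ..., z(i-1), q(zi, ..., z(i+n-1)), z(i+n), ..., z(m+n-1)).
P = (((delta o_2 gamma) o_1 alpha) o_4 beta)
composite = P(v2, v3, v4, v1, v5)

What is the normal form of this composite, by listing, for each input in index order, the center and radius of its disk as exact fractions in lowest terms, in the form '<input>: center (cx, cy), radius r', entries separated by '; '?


Below delta, radii multiply path by path; the v-disk centers shift.
v2 passes through 2 substitutions, ending at center (-1/24, -1/24), radius 1/60
v3 passes through 2 substitutions, ending at center (-1/12, -1/24), radius 1/60
v4 passes through 2 substitutions, ending at center (-9/16, 7/16), radius 1/40
v1 passes through 3 substitutions, ending at center (-73/128, 9/16), radius 1/320
v5 passes through 3 substitutions, ending at center (-9/16, 71/128), radius 1/384

v1: center (-73/128, 9/16), radius 1/320; v2: center (-1/24, -1/24), radius 1/60; v3: center (-1/12, -1/24), radius 1/60; v4: center (-9/16, 7/16), radius 1/40; v5: center (-9/16, 71/128), radius 1/384


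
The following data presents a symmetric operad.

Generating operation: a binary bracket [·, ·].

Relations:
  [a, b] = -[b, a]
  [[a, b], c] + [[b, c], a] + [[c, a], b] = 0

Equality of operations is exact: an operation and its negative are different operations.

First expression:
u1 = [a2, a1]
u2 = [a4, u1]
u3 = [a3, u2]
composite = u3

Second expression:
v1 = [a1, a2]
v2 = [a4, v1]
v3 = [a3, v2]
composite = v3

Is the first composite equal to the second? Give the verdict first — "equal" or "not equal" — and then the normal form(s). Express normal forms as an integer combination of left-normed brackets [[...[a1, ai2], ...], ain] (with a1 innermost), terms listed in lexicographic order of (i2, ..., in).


Normal form of the first expression: -[[[a1, a2], a4], a3]
Normal form of the second expression: [[[a1, a2], a4], a3]
The normal forms differ: not equal.

not equal; the first gives -[[[a1, a2], a4], a3] and the second [[[a1, a2], a4], a3]


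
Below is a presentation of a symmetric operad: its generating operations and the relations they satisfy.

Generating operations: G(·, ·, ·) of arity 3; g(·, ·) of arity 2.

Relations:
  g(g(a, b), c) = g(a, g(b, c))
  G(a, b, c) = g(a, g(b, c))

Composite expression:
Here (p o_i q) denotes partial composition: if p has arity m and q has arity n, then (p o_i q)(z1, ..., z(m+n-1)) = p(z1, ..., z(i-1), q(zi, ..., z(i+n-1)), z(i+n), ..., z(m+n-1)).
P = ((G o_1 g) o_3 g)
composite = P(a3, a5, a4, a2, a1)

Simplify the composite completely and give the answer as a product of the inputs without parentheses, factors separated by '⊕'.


a3 ⊕ a5 ⊕ a4 ⊕ a2 ⊕ a1

Key point: G is associative — brackets drop, the a-order remains.
g(a3, a5) unparenthesizes to a3 ⊕ a5
g(a4, a2) unparenthesizes to a4 ⊕ a2
G(g(a3, a5), g(a4, a2), a1) unparenthesizes to a3 ⊕ a5 ⊕ a4 ⊕ a2 ⊕ a1


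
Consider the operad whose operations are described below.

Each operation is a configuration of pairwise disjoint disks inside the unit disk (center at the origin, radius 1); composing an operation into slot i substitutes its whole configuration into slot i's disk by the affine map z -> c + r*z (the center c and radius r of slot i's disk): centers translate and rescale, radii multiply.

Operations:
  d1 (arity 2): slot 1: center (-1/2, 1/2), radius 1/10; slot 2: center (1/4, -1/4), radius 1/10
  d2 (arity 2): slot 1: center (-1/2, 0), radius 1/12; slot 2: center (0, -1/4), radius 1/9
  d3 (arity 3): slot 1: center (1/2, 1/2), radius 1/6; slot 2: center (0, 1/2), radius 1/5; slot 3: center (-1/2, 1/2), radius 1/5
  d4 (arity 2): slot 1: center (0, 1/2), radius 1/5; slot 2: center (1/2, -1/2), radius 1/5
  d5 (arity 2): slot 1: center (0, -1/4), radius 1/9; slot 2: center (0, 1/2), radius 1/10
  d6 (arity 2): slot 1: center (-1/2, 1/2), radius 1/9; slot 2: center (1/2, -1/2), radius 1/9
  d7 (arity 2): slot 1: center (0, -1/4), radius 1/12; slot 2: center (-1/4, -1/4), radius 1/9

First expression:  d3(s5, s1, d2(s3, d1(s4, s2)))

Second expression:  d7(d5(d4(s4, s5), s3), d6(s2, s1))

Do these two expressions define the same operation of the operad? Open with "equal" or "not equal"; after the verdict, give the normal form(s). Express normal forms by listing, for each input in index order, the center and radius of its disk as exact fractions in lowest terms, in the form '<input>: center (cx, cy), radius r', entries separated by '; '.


Normal form of the first expression: s1: center (0, 1/2), radius 1/5; s2: center (-89/180, 4/9), radius 1/450; s3: center (-3/5, 1/2), radius 1/60; s4: center (-23/45, 83/180), radius 1/450; s5: center (1/2, 1/2), radius 1/6
Normal form of the second expression: s1: center (-7/36, -11/36), radius 1/81; s2: center (-11/36, -7/36), radius 1/81; s3: center (0, -5/24), radius 1/120; s4: center (0, -115/432), radius 1/540; s5: center (1/216, -119/432), radius 1/540
The forms do not match — not equal.

not equal; the first gives s1: center (0, 1/2), radius 1/5; s2: center (-89/180, 4/9), radius 1/450; s3: center (-3/5, 1/2), radius 1/60; s4: center (-23/45, 83/180), radius 1/450; s5: center (1/2, 1/2), radius 1/6 and the second s1: center (-7/36, -11/36), radius 1/81; s2: center (-11/36, -7/36), radius 1/81; s3: center (0, -5/24), radius 1/120; s4: center (0, -115/432), radius 1/540; s5: center (1/216, -119/432), radius 1/540


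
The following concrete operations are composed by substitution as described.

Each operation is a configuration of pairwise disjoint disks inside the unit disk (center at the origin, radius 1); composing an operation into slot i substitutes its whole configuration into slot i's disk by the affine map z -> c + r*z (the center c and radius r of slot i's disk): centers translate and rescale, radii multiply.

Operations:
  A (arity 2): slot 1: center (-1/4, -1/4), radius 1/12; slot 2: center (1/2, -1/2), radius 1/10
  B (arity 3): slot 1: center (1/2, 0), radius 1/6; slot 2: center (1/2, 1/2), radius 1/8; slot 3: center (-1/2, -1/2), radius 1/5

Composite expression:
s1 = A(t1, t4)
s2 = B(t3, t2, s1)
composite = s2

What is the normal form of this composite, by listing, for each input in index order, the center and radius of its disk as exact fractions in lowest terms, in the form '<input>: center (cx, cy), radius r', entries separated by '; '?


t1: center (-11/20, -11/20), radius 1/60; t2: center (1/2, 1/2), radius 1/8; t3: center (1/2, 0), radius 1/6; t4: center (-2/5, -3/5), radius 1/50

Each t-disk chains the slot maps above it in B; radii multiply.
for t3, the 1-step affine chain lands on center (1/2, 0), radius 1/6
for t2, the 1-step affine chain lands on center (1/2, 1/2), radius 1/8
for t1, the 2-step affine chain lands on center (-11/20, -11/20), radius 1/60
for t4, the 2-step affine chain lands on center (-2/5, -3/5), radius 1/50


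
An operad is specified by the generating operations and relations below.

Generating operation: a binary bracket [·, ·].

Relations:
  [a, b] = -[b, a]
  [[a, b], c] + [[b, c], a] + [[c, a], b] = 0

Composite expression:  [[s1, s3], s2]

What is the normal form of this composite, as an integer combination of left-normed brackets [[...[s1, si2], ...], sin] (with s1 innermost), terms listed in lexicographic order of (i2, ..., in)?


[[s1, s3], s2]

Expand each bracket as ab - ba; the s1-initial words give the coefficients.
Composite bracket: [[s1, s3], s2]
Each bracket splits as ab - ba, giving 4 signed words (2^2 = 4).
Collect the words opening with s1:
  sign of s1s3s2 is +1, so it contributes +[[s1, s3], s2]


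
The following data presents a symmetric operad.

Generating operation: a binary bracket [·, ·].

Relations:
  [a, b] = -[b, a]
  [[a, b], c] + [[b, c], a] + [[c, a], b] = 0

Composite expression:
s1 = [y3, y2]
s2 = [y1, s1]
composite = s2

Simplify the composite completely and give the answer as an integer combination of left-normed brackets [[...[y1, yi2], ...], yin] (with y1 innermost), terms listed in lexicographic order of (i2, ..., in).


-[[y1, y2], y3] + [[y1, y3], y2]

Expand each bracket as ab - ba; the y1-initial words give the coefficients.
Composite bracket: [y1, [y3, y2]]
Applying ab - ba throughout gives 4 signed words (2^2 = 4).
Coefficients come from the y1-initial words:
  y1y2y3 appears with sign -1, giving the term -[[y1, y2], y3]
  y1y3y2 appears with sign +1, giving the term +[[y1, y3], y2]


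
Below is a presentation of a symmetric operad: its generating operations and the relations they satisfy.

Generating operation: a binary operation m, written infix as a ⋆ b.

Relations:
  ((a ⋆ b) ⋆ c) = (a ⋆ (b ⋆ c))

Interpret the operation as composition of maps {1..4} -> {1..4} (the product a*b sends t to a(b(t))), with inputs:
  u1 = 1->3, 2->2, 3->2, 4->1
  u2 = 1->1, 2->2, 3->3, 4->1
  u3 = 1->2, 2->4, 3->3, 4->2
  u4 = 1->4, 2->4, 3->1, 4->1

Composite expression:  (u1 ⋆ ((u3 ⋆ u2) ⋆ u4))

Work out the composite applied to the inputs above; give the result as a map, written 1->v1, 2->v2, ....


1->2, 2->2, 3->2, 4->2

(u3 ⋆ u2) = 1->2, 2->4, 3->3, 4->2
((u3 ⋆ u2) ⋆ u4) = 1->2, 2->2, 3->2, 4->2
(u1 ⋆ ((u3 ⋆ u2) ⋆ u4)) = 1->2, 2->2, 3->2, 4->2


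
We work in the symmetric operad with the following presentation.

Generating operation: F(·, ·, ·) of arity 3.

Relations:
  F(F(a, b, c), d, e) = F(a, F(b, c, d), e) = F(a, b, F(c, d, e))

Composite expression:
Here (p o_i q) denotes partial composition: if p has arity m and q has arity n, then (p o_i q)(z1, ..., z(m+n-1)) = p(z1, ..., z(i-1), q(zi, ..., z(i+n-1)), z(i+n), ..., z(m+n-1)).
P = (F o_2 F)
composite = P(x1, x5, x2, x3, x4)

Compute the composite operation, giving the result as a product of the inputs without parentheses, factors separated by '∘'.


x1 ∘ x5 ∘ x2 ∘ x3 ∘ x4

The F-tree's shape is irrelevant; the x-reading-order decides.
F(x5, x2, x3) unparenthesizes to x5 ∘ x2 ∘ x3
F(x1, F(x5, x2, x3), x4) unparenthesizes to x1 ∘ x5 ∘ x2 ∘ x3 ∘ x4


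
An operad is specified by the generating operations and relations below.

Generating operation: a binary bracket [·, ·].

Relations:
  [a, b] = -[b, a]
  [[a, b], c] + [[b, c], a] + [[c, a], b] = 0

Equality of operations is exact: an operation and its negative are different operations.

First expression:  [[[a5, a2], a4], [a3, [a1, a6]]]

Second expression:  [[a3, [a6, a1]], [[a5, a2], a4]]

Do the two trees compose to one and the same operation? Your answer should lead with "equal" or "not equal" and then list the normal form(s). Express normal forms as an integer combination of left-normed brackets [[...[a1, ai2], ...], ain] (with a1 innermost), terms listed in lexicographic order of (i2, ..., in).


In normal form, the first expression is -[[[[[a1, a6], a3], a2], a5], a4] + [[[[[a1, a6], a3], a4], a2], a5] - [[[[[a1, a6], a3], a4], a5], a2] + [[[[[a1, a6], a3], a5], a2], a4]
In normal form, the second expression is -[[[[[a1, a6], a3], a2], a5], a4] + [[[[[a1, a6], a3], a4], a2], a5] - [[[[[a1, a6], a3], a4], a5], a2] + [[[[[a1, a6], a3], a5], a2], a4]
Both agree, so they are equal.

equal — both sides give -[[[[[a1, a6], a3], a2], a5], a4] + [[[[[a1, a6], a3], a4], a2], a5] - [[[[[a1, a6], a3], a4], a5], a2] + [[[[[a1, a6], a3], a5], a2], a4]


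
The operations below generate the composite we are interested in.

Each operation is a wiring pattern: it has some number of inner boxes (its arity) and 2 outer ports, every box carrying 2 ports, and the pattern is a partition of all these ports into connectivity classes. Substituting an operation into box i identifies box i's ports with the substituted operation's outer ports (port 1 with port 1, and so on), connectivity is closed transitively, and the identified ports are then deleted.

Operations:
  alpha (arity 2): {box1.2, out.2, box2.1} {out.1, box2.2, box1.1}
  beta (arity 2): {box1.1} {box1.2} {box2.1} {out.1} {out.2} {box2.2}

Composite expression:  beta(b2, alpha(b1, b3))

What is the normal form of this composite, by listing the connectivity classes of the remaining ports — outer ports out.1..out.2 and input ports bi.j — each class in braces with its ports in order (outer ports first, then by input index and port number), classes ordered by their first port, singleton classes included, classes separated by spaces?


{out.1} {out.2} {b1.1, b3.2} {b1.2, b3.1} {b2.1} {b2.2}


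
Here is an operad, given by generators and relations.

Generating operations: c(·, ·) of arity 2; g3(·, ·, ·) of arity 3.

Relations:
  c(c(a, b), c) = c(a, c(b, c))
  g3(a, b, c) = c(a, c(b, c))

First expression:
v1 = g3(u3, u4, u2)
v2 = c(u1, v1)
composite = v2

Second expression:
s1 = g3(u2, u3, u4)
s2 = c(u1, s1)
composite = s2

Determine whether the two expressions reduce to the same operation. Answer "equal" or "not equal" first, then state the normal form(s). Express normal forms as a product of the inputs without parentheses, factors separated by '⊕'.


not equal: they reduce to u1 ⊕ u3 ⊕ u4 ⊕ u2 and u1 ⊕ u2 ⊕ u3 ⊕ u4

The first composite normalizes to u1 ⊕ u3 ⊕ u4 ⊕ u2
The second composite normalizes to u1 ⊕ u2 ⊕ u3 ⊕ u4
No match — not equal.


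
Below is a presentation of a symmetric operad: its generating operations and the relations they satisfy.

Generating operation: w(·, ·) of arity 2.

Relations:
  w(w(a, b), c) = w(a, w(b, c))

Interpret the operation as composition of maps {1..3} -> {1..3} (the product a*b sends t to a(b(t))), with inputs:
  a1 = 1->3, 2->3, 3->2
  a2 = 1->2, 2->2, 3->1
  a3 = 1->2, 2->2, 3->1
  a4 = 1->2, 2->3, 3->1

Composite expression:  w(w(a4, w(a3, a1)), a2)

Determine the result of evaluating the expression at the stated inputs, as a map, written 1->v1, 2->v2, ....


1->2, 2->2, 3->2


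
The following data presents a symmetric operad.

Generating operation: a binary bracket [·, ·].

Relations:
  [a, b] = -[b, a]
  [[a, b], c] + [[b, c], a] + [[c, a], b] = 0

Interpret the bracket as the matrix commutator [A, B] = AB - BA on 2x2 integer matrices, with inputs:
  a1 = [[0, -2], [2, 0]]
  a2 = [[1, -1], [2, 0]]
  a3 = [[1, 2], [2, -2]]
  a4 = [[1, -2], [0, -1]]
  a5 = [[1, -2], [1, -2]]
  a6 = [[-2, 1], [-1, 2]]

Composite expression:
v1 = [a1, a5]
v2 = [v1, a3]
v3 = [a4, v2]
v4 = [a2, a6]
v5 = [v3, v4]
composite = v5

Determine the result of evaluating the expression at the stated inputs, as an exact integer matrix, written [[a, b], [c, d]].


[a1, a5] = [[2, 6], [6, -2]]
[[a1, a5], a3] = [[0, -10], [10, 0]]
[a4, [[a1, a5], a3]] = [[-20, -20], [-20, 20]]
[a2, a6] = [[-1, -3], [-7, 1]]
[[a4, [[a1, a5], a3]], [a2, a6]] = [[80, 80], [-240, -80]]

[[80, 80], [-240, -80]]


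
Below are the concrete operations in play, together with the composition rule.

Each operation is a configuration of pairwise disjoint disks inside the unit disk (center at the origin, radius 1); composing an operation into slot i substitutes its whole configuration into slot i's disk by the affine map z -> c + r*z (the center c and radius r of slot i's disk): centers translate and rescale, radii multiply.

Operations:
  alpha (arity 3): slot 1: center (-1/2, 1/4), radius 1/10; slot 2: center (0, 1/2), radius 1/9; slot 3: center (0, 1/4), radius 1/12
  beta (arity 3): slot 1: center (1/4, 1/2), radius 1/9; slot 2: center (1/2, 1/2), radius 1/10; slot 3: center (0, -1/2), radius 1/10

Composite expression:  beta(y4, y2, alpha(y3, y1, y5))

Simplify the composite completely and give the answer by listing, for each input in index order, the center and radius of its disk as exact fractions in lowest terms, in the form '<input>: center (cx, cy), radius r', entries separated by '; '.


y1: center (0, -9/20), radius 1/90; y2: center (1/2, 1/2), radius 1/10; y3: center (-1/20, -19/40), radius 1/100; y4: center (1/4, 1/2), radius 1/9; y5: center (0, -19/40), radius 1/120

Affine substitution under beta: radii multiply and y-centers shift.
for y4, the 1-step affine chain lands on center (1/4, 1/2), radius 1/9
for y2, the 1-step affine chain lands on center (1/2, 1/2), radius 1/10
for y3, the 2-step affine chain lands on center (-1/20, -19/40), radius 1/100
for y1, the 2-step affine chain lands on center (0, -9/20), radius 1/90
for y5, the 2-step affine chain lands on center (0, -19/40), radius 1/120


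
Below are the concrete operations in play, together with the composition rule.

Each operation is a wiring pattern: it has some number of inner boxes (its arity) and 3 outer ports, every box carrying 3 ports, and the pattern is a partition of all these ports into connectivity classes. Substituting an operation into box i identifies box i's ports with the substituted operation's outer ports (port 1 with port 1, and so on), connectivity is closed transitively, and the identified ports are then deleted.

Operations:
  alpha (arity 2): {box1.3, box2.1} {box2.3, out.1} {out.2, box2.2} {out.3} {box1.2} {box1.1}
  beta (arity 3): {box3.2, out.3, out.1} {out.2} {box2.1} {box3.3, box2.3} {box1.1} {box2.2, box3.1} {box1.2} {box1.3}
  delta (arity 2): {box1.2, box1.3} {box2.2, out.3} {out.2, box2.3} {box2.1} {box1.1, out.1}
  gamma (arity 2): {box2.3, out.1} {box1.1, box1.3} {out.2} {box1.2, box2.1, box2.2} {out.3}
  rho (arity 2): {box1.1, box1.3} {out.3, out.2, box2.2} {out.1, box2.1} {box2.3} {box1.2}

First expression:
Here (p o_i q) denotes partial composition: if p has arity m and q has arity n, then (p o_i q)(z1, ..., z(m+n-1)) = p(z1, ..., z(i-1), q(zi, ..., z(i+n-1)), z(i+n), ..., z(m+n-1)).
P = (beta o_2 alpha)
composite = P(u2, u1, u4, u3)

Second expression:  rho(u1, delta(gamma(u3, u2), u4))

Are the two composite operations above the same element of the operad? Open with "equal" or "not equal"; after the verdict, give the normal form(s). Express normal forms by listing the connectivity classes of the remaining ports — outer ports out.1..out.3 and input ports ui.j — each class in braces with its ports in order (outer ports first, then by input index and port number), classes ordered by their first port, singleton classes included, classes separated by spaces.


The first expression, normalized: {out.1, out.3, u3.2} {out.2} {u1.1} {u1.2} {u1.3, u4.1} {u2.1} {u2.2} {u2.3} {u3.1, u4.2} {u3.3} {u4.3}
The second expression, normalized: {out.1, u2.3} {out.2, out.3, u4.3} {u1.1, u1.3} {u1.2} {u2.1, u2.2, u3.2} {u3.1, u3.3} {u4.1} {u4.2}
The normal forms differ: not equal.

not equal — first {out.1, out.3, u3.2} {out.2} {u1.1} {u1.2} {u1.3, u4.1} {u2.1} {u2.2} {u2.3} {u3.1, u4.2} {u3.3} {u4.3}, second {out.1, u2.3} {out.2, out.3, u4.3} {u1.1, u1.3} {u1.2} {u2.1, u2.2, u3.2} {u3.1, u3.3} {u4.1} {u4.2}


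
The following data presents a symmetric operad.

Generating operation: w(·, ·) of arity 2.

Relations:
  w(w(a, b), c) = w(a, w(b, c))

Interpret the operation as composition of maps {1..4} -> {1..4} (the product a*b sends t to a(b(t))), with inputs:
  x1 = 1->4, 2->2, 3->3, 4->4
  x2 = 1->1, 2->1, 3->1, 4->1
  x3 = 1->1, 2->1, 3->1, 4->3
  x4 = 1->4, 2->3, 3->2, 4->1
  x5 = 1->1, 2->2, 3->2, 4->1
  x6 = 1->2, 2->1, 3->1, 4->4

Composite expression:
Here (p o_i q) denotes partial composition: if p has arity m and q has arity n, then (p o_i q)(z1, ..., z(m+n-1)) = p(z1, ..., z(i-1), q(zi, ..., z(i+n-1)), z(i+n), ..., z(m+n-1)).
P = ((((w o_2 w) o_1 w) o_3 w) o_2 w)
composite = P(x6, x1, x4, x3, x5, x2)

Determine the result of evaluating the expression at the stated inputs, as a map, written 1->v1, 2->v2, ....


1->4, 2->4, 3->4, 4->4

w(x1, x4) = 1->4, 2->3, 3->2, 4->4
w(x6, w(x1, x4)) = 1->4, 2->1, 3->1, 4->4
w(x3, x5) = 1->1, 2->1, 3->1, 4->1
w(w(x3, x5), x2) = 1->1, 2->1, 3->1, 4->1
w(w(x6, w(x1, x4)), w(w(x3, x5), x2)) = 1->4, 2->4, 3->4, 4->4


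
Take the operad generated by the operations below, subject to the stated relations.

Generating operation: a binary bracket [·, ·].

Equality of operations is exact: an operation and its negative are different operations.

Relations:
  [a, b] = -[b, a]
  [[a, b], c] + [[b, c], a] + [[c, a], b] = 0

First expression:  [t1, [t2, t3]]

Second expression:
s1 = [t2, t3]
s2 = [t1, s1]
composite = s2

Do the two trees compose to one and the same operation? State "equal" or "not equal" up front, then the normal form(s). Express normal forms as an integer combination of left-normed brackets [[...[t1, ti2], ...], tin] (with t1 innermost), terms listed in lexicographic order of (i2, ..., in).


equal — both sides give [[t1, t2], t3] - [[t1, t3], t2]

The first composite normalizes to [[t1, t2], t3] - [[t1, t3], t2]
The second composite normalizes to [[t1, t2], t3] - [[t1, t3], t2]
Same normal form: equal.


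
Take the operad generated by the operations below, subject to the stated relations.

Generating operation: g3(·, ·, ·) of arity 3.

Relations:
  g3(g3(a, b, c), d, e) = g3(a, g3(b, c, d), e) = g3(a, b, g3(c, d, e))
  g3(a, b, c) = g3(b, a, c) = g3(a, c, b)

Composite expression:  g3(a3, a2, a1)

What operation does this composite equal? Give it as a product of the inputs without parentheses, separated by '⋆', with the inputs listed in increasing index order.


a1 ⋆ a2 ⋆ a3


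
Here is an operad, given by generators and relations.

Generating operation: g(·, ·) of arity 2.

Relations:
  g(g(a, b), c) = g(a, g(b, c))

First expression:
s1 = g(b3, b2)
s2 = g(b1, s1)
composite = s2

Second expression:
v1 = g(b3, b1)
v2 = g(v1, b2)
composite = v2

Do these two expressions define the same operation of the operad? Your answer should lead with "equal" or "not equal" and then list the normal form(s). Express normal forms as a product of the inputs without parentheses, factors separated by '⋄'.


not equal; first: b1 ⋄ b3 ⋄ b2; second: b3 ⋄ b1 ⋄ b2

In normal form, the first expression is b1 ⋄ b3 ⋄ b2
In normal form, the second expression is b3 ⋄ b1 ⋄ b2
The normal forms differ: not equal.


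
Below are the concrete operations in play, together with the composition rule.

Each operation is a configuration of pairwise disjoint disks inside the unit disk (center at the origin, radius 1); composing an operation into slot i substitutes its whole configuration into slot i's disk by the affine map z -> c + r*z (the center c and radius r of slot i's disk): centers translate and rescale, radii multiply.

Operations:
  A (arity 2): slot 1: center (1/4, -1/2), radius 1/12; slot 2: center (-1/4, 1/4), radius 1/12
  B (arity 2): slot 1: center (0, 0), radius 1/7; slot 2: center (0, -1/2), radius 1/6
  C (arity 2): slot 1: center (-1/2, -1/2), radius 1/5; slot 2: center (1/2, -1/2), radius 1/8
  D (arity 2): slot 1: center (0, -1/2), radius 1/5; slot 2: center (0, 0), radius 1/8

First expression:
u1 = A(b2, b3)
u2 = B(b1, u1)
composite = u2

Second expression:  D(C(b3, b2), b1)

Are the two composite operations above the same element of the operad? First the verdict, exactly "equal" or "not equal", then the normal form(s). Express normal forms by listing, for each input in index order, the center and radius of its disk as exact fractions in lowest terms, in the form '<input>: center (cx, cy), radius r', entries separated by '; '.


not equal; the first gives b1: center (0, 0), radius 1/7; b2: center (1/24, -7/12), radius 1/72; b3: center (-1/24, -11/24), radius 1/72 and the second b1: center (0, 0), radius 1/8; b2: center (1/10, -3/5), radius 1/40; b3: center (-1/10, -3/5), radius 1/25


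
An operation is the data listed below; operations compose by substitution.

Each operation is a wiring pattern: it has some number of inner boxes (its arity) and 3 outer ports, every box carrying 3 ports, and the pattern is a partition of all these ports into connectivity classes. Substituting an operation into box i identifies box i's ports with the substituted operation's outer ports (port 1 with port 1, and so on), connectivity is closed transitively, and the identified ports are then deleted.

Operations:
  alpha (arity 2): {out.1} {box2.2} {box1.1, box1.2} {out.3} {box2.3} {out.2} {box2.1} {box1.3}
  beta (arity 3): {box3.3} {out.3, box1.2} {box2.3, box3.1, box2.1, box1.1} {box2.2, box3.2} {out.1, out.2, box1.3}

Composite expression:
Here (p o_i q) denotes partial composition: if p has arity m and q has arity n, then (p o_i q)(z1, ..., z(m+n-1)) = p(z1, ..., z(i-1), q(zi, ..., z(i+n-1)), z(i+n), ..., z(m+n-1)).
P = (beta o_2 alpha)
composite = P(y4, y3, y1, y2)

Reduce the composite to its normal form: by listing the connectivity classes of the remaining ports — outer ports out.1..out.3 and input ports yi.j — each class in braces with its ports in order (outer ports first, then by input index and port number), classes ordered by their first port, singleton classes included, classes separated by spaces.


{out.1, out.2, y4.3} {out.3, y4.2} {y1.1} {y1.2} {y1.3} {y2.1, y4.1} {y2.2} {y2.3} {y3.1, y3.2} {y3.3}

Substituting into beta glues patterns; closure does the rest.
stage alpha: inputs (y3, y1), connectivity {out.1} {out.2} {out.3} {y1.1} {y1.2} {y1.3} {y3.1, y3.2} {y3.3}, out.j its boundary
stage beta: inputs (y4, y3, y1, y2), connectivity {out.1, out.2, y4.3} {out.3, y4.2} {y1.1} {y1.2} {y1.3} {y2.1, y4.1} {y2.2} {y2.3} {y3.1, y3.2} {y3.3}, out.j its boundary


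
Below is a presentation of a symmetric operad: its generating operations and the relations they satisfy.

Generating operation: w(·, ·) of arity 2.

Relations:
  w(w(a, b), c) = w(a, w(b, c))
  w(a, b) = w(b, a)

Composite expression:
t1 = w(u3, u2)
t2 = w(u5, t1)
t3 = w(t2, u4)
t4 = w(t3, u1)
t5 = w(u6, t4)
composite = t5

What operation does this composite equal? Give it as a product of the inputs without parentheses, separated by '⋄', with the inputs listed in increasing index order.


u1 ⋄ u2 ⋄ u3 ⋄ u4 ⋄ u5 ⋄ u6

Both nesting and order wash out for w; what remains is which u's occur.
w(u3, u2) linearizes to u3 ⋄ u2
w(u5, w(u3, u2)) linearizes to u5 ⋄ u3 ⋄ u2
w(w(u5, w(u3, u2)), u4) linearizes to u5 ⋄ u3 ⋄ u2 ⋄ u4
w(w(w(u5, w(u3, u2)), u4), u1) linearizes to u5 ⋄ u3 ⋄ u2 ⋄ u4 ⋄ u1
w(u6, w(w(w(u5, w(u3, u2)), u4), u1)) linearizes to u6 ⋄ u5 ⋄ u3 ⋄ u2 ⋄ u4 ⋄ u1
putting the inputs in ascending order: u1 ⋄ u2 ⋄ u3 ⋄ u4 ⋄ u5 ⋄ u6


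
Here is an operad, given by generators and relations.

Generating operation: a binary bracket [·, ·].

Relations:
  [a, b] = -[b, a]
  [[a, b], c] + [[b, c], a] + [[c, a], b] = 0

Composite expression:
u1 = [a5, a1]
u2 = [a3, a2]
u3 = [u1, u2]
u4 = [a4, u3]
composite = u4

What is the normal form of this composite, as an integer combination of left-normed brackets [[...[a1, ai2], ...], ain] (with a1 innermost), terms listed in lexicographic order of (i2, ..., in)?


-[[[[a1, a5], a2], a3], a4] + [[[[a1, a5], a3], a2], a4]

Skip Jacobi rewriting: expand, keep a1-initial words, read off terms.
Composite bracket: [a4, [[a5, a1], [a3, a2]]]
Full expansion: 16 signed words from ab - ba (2^4 = 16).
Words beginning with a1 determine it all:
  a1a5a2a3a4 (sign -1) contributes -[[[[a1, a5], a2], a3], a4]
  a1a5a3a2a4 (sign +1) contributes +[[[[a1, a5], a3], a2], a4]


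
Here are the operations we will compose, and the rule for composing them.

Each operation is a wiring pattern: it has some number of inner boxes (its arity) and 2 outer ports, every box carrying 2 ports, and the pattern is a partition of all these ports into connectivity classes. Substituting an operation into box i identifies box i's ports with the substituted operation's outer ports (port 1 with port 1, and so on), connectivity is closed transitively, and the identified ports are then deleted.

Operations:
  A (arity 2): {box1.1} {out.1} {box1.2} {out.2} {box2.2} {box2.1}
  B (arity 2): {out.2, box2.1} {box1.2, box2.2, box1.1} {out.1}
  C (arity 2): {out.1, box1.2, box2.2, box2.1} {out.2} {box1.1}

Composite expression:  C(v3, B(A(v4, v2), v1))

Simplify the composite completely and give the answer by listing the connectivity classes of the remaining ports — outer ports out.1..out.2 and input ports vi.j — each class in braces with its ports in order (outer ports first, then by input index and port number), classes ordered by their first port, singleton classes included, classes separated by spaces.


{out.1, v1.1, v3.2} {out.2} {v1.2} {v2.1} {v2.2} {v3.1} {v4.1} {v4.2}

Connectivity passes through glued C-boundaries; trace each wire chain.
through A, on inputs (v4, v2): {out.1} {out.2} {v2.1} {v2.2} {v4.1} {v4.2} (out.j = stage outer ports)
through B, on inputs (v4, v2, v1): {out.1} {out.2, v1.1} {v1.2} {v2.1} {v2.2} {v4.1} {v4.2} (out.j = stage outer ports)
through C, on inputs (v3, v4, v2, v1): {out.1, v1.1, v3.2} {out.2} {v1.2} {v2.1} {v2.2} {v3.1} {v4.1} {v4.2} (out.j = stage outer ports)


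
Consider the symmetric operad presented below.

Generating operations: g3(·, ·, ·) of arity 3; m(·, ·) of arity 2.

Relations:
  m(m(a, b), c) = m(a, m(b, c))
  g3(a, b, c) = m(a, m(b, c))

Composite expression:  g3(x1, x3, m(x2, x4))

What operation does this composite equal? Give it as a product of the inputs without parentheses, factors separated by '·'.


x1 · x3 · x2 · x4


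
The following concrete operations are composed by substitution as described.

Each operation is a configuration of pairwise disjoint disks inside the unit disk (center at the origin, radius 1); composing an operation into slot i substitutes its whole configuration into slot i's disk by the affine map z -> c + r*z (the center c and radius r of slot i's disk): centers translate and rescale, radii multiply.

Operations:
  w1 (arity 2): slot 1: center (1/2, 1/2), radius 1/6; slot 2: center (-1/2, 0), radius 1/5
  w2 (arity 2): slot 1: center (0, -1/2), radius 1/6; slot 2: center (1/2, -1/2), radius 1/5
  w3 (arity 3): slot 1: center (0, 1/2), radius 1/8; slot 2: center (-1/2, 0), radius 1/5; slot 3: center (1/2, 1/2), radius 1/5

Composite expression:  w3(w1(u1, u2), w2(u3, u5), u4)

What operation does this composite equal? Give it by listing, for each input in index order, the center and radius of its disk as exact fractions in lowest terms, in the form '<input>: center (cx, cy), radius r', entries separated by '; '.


u1: center (1/16, 9/16), radius 1/48; u2: center (-1/16, 1/2), radius 1/40; u3: center (-1/2, -1/10), radius 1/30; u4: center (1/2, 1/2), radius 1/5; u5: center (-2/5, -1/10), radius 1/25


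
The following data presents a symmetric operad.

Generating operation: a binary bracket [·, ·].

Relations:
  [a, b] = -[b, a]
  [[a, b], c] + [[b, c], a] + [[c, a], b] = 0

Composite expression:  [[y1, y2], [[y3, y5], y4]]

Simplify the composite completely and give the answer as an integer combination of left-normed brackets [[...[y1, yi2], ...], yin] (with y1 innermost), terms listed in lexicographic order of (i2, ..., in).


[[[[y1, y2], y3], y5], y4] - [[[[y1, y2], y4], y3], y5] + [[[[y1, y2], y4], y5], y3] - [[[[y1, y2], y5], y3], y4]

Expand each bracket as ab - ba; the y1-initial words give the coefficients.
Composite bracket: [[y1, y2], [[y3, y5], y4]]
Full expansion: 16 signed words from ab - ba (2^4 = 16).
Keep just the words that open with y1:
  sign of y1y2y3y5y4 is +1, so it contributes +[[[[y1, y2], y3], y5], y4]
  sign of y1y2y4y3y5 is -1, so it contributes -[[[[y1, y2], y4], y3], y5]
  sign of y1y2y4y5y3 is +1, so it contributes +[[[[y1, y2], y4], y5], y3]
  sign of y1y2y5y3y4 is -1, so it contributes -[[[[y1, y2], y5], y3], y4]


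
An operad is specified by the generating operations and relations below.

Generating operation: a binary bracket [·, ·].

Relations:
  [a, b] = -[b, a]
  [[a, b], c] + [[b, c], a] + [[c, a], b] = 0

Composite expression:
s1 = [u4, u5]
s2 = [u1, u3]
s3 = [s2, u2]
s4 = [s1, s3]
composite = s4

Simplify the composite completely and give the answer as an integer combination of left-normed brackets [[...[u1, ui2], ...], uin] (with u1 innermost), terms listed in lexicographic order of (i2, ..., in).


Antisymmetry and Jacobi reduce to u1-anchored left-normed brackets.
Composite bracket: [[u4, u5], [[u1, u3], u2]]
Expanding via [a, b] = ab - ba: 16 signed words (2^4 = 16).
Only words starting with u1 matter:
  from u1u3u2u4u5, sign -1: term -[[[[u1, u3], u2], u4], u5]
  from u1u3u2u5u4, sign +1: term +[[[[u1, u3], u2], u5], u4]

-[[[[u1, u3], u2], u4], u5] + [[[[u1, u3], u2], u5], u4]


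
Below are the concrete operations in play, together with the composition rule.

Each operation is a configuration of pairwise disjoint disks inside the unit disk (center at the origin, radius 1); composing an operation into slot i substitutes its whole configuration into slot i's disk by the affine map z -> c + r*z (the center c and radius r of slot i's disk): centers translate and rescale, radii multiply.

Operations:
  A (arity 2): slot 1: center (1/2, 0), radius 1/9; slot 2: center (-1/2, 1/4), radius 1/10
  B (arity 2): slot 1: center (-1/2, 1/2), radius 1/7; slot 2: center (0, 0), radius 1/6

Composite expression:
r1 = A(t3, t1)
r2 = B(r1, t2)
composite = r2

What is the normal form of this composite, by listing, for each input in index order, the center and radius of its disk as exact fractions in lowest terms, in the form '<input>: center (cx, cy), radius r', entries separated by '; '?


t1: center (-4/7, 15/28), radius 1/70; t2: center (0, 0), radius 1/6; t3: center (-3/7, 1/2), radius 1/63

Only the slot chain above each t matters under B; compose those maps.
t3 passes through 2 substitutions, ending at center (-3/7, 1/2), radius 1/63
t1 passes through 2 substitutions, ending at center (-4/7, 15/28), radius 1/70
t2 passes through 1 substitution, ending at center (0, 0), radius 1/6
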